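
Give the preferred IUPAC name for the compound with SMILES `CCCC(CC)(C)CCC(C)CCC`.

4-ethyl-4,7-dimethyldecane

The parent chain contains 10 carbons (decane).
Number the chain so that the substituent locant set {4,4,7} is lower than {4,7,7} at the first point of difference.
This places an ethyl group at C-4; methyl groups at C-4 and C-7.
The substituents are ordered alphabetically, ignoring any di-/tri- multipliers.
Assembling the pieces gives 4-ethyl-4,7-dimethyldecane.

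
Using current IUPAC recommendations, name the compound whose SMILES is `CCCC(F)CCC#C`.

The longest chain bearing the multiple bond is 8 carbons long (octane).
There is one C≡C triple bond, indicated by the ending -yne.
Number the chain so that numbering from this end puts the triple bond at C-1 rather than C-7.
That gives the triple bond between C-1 and C-2; a fluoro group at C-5.
The name is 5-fluorooct-1-yne.

5-fluorooct-1-yne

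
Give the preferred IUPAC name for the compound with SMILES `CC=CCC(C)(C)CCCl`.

Counting along the main chain through the multiple bond gives 7 carbons: the parent is heptane.
The chain contains a C=C double bond, so the unsaturation ending is -ene.
Number the chain so that numbering from this end puts the double bond at C-2 rather than C-5.
With this numbering: the double bond between C-2 and C-3; a chloro group at C-7; two methyl groups at C-5.
Prefixes are listed alphabetically: chloro, methyl.
Putting it together: 7-chloro-5,5-dimethylhept-2-ene.

7-chloro-5,5-dimethylhept-2-ene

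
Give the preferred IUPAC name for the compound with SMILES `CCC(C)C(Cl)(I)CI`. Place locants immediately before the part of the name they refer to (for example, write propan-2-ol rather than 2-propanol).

2-chloro-1,2-diiodo-3-methylpentane

The longest carbon chain is 5 atoms: the parent is pentane.
Number the chain so that the substituent locant set {1,2,2,3} is lower than {3,4,4,5} at the first point of difference.
That gives a chloro group at C-2; iodo groups at C-1 and C-2; a methyl group at C-3.
The substituents are ordered alphabetically, ignoring any di-/tri- multipliers.
Assembling the pieces gives 2-chloro-1,2-diiodo-3-methylpentane.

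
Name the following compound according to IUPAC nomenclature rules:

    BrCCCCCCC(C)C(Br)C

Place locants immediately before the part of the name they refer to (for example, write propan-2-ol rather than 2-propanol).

1,8-dibromo-7-methylnonane

The longest carbon chain is 9 atoms: the parent is nonane.
Choose the numbering such that the substituent locant set {1,7,8} is lower than {2,3,9} at the first point of difference.
That gives bromo groups at C-1 and C-8; a methyl group at C-7.
The substituents are ordered alphabetically, ignoring any di-/tri- multipliers.
Putting it together: 1,8-dibromo-7-methylnonane.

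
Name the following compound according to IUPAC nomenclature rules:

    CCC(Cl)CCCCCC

The longest carbon chain is 9 atoms: the parent is nonane.
The numbering direction is chosen so that the substituent locant set {3} is lower than {7} at the first point of difference.
That gives a chloro group at C-3.
Assembling the pieces gives 3-chlorononane.

3-chlorononane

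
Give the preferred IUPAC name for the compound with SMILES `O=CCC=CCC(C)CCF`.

The longest carbon chain that includes the –CHO group and the multiple bond has 8 carbons, so the parent hydride is octane.
The highest-priority functional group is an aldehyde (terminal –CHO), so the name ends in -al.
There is one C=C double bond, indicated by the ending -ene.
The numbering direction is chosen so that the aldehyde carbon is C-1 by definition.
This places the double bond between C-3 and C-4; a fluoro group at C-8; a methyl group at C-6.
Prefixes are listed alphabetically: fluoro, methyl.
Assembling the pieces gives 8-fluoro-6-methyloct-3-enal.

8-fluoro-6-methyloct-3-enal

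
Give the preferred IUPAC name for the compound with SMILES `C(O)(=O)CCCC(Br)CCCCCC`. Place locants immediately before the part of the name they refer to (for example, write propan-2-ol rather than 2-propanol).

The longest carbon chain that includes the –COOH group has 11 carbons, so the parent hydride is undecane.
A carboxylic acid (terminal –COOH) is the principal characteristic group, giving the suffix -oic acid.
Number the chain so that the carboxylic acid carbon is C-1 by definition.
That gives a bromo group at C-5.
The name is 5-bromoundecanoic acid.

5-bromoundecanoic acid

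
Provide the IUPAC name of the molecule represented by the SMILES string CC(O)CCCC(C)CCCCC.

The longest carbon chain that includes the –OH group has 11 carbons, so the parent hydride is undecane.
An alcohol (–OH) is the principal characteristic group, giving the suffix -ol.
Choose the numbering such that numbering from this end puts the hydroxyl group at C-2 rather than C-10.
With this numbering: the hydroxyl at C-2; a methyl group at C-6.
Assembling the pieces gives 6-methylundecan-2-ol.

6-methylundecan-2-ol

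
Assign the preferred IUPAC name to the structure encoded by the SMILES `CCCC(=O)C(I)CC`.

The longest chain bearing the carbonyl is 7 carbons long (heptane).
A ketone (C=O on an internal carbon) is the principal characteristic group, giving the suffix -one.
Choose the numbering such that the substituent locant set {3} is lower than {5} at the first point of difference.
That gives the carbonyl at C-4; an iodo group at C-3.
Putting it together: 3-iodoheptan-4-one.

3-iodoheptan-4-one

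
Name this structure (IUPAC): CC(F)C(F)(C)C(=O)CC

4,5-difluoro-4-methylhexan-3-one

Counting along the main chain through the carbonyl gives 6 carbons: the parent is hexane.
The principal characteristic group is a ketone (C=O on an internal carbon), named with the suffix -one.
Choose the numbering such that numbering from this end puts the carbonyl group at C-3 rather than C-4.
That gives the carbonyl at C-3; fluoro groups at C-4 and C-5; a methyl group at C-4.
Prefixes are listed alphabetically: fluoro, methyl.
The name is 4,5-difluoro-4-methylhexan-3-one.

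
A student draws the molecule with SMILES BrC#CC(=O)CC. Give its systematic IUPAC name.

The longest chain bearing the carbonyl and the multiple bond is 5 carbons long (pentane).
The principal characteristic group is a ketone (C=O on an internal carbon), named with the suffix -one.
The chain contains a C≡C triple bond, so the unsaturation ending is -yne.
The numbering direction is chosen so that numbering from this end puts the triple bond at C-1 rather than C-4.
That gives the carbonyl at C-3; the triple bond between C-1 and C-2; a bromo group at C-1.
Assembling the pieces gives 1-bromopent-1-yn-3-one.

1-bromopent-1-yn-3-one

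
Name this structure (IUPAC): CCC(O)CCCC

The longest carbon chain that includes the –OH group has 7 carbons, so the parent hydride is heptane.
The principal characteristic group is an alcohol (–OH), named with the suffix -ol.
The numbering direction is chosen so that numbering from this end puts the hydroxyl group at C-3 rather than C-5.
With this numbering: the hydroxyl at C-3.
The name is heptan-3-ol.

heptan-3-ol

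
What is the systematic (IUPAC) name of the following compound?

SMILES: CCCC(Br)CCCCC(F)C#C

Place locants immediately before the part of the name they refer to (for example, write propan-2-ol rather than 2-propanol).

Counting along the main chain through the multiple bond gives 11 carbons: the parent is undecane.
A C≡C triple bond in the chain gives the infix -yne-.
Choose the numbering such that numbering from this end puts the triple bond at C-1 rather than C-10.
That gives the triple bond between C-1 and C-2; a bromo group at C-8; a fluoro group at C-3.
Prefixes are listed alphabetically: bromo, fluoro.
Assembling the pieces gives 8-bromo-3-fluoroundec-1-yne.

8-bromo-3-fluoroundec-1-yne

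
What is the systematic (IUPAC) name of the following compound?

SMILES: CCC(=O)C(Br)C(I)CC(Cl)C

4-bromo-7-chloro-5-iodooctan-3-one

Counting along the main chain through the carbonyl gives 8 carbons: the parent is octane.
A ketone (C=O on an internal carbon) is the principal characteristic group, giving the suffix -one.
Number the chain so that numbering from this end puts the carbonyl group at C-3 rather than C-6.
That gives the carbonyl at C-3; a bromo group at C-4; a chloro group at C-7; an iodo group at C-5.
Prefixes are listed alphabetically: bromo, chloro, iodo.
The name is 4-bromo-7-chloro-5-iodooctan-3-one.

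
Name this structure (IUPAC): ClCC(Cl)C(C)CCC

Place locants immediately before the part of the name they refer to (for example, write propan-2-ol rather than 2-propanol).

1,2-dichloro-3-methylhexane

The longest carbon chain is 6 atoms: the parent is hexane.
Number the chain so that the substituent locant set {1,2,3} is lower than {4,5,6} at the first point of difference.
That gives chloro groups at C-1 and C-2; a methyl group at C-3.
The substituents are ordered alphabetically, ignoring any di-/tri- multipliers.
Putting it together: 1,2-dichloro-3-methylhexane.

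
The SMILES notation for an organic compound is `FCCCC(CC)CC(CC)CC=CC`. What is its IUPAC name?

5,7-diethyl-10-fluorodec-2-ene

The longest chain bearing the multiple bond is 10 carbons long (decane).
A C=C double bond in the chain gives the infix -ene-.
Number the chain so that numbering from this end puts the double bond at C-2 rather than C-8.
That gives the double bond between C-2 and C-3; ethyl groups at C-5 and C-7; a fluoro group at C-10.
Substituent prefixes are cited in alphabetical order (multiplying prefixes like di-/tri- are ignored for ordering).
The name is 5,7-diethyl-10-fluorodec-2-ene.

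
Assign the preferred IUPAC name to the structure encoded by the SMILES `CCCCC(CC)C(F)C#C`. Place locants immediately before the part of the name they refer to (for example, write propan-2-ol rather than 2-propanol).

4-ethyl-3-fluorooct-1-yne

The longest carbon chain that includes the multiple bond has 8 carbons, so the parent hydride is octane.
There is one C≡C triple bond, indicated by the ending -yne.
Choose the numbering such that numbering from this end puts the triple bond at C-1 rather than C-7.
This places the triple bond between C-1 and C-2; an ethyl group at C-4; a fluoro group at C-3.
Substituent prefixes are cited in alphabetical order (multiplying prefixes like di-/tri- are ignored for ordering).
Putting it together: 4-ethyl-3-fluorooct-1-yne.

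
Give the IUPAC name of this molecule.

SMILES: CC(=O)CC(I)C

4-iodopentan-2-one

The longest carbon chain that includes the carbonyl has 5 carbons, so the parent hydride is pentane.
The principal characteristic group is a ketone (C=O on an internal carbon), named with the suffix -one.
The numbering direction is chosen so that numbering from this end puts the carbonyl group at C-2 rather than C-4.
With this numbering: the carbonyl at C-2; an iodo group at C-4.
The name is 4-iodopentan-2-one.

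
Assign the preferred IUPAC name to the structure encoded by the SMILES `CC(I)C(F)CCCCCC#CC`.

9-fluoro-10-iodoundec-2-yne

The longest carbon chain that includes the multiple bond has 11 carbons, so the parent hydride is undecane.
There is one C≡C triple bond, indicated by the ending -yne.
Choose the numbering such that numbering from this end puts the triple bond at C-2 rather than C-9.
This places the triple bond between C-2 and C-3; a fluoro group at C-9; an iodo group at C-10.
Substituent prefixes are cited in alphabetical order (multiplying prefixes like di-/tri- are ignored for ordering).
The name is 9-fluoro-10-iodoundec-2-yne.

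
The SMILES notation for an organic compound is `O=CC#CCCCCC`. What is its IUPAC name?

Counting along the main chain through the –CHO group and the multiple bond gives 8 carbons: the parent is octane.
The highest-priority functional group is an aldehyde (terminal –CHO), so the name ends in -al.
A C≡C triple bond in the chain gives the infix -yne-.
Choose the numbering such that the aldehyde carbon is C-1 by definition.
This places the triple bond between C-2 and C-3.
Assembling the pieces gives oct-2-ynal.

oct-2-ynal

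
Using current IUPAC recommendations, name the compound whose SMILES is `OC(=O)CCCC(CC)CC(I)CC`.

The longest carbon chain that includes the –COOH group has 9 carbons, so the parent hydride is nonane.
The highest-priority functional group is a carboxylic acid (terminal –COOH), so the name ends in -oic acid.
The numbering direction is chosen so that the carboxylic acid carbon is C-1 by definition.
With this numbering: an ethyl group at C-5; an iodo group at C-7.
Substituent prefixes are cited in alphabetical order (multiplying prefixes like di-/tri- are ignored for ordering).
The name is 5-ethyl-7-iodononanoic acid.

5-ethyl-7-iodononanoic acid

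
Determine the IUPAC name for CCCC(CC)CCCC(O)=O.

The longest chain bearing the –COOH group is 8 carbons long (octane).
The principal characteristic group is a carboxylic acid (terminal –COOH), named with the suffix -oic acid.
The numbering direction is chosen so that the carboxylic acid carbon is C-1 by definition.
That gives an ethyl group at C-5.
The name is 5-ethyloctanoic acid.

5-ethyloctanoic acid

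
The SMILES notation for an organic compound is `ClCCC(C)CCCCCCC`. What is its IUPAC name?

The parent chain contains 10 carbons (decane).
Choose the numbering such that the substituent locant set {1,3} is lower than {8,10} at the first point of difference.
This places a chloro group at C-1; a methyl group at C-3.
The substituents are ordered alphabetically, ignoring any di-/tri- multipliers.
Putting it together: 1-chloro-3-methyldecane.

1-chloro-3-methyldecane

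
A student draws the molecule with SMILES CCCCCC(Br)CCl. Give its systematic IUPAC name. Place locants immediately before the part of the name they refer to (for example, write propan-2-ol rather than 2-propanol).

The longest continuous carbon chain has 7 atoms, so the parent hydride is heptane.
Choose the numbering such that the substituent locant set {1,2} is lower than {6,7} at the first point of difference.
This places a bromo group at C-2; a chloro group at C-1.
The substituents are ordered alphabetically, ignoring any di-/tri- multipliers.
Assembling the pieces gives 2-bromo-1-chloroheptane.

2-bromo-1-chloroheptane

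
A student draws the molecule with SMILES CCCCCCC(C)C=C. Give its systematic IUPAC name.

Counting along the main chain through the multiple bond gives 9 carbons: the parent is nonane.
The chain contains a C=C double bond, so the unsaturation ending is -ene.
The numbering direction is chosen so that numbering from this end puts the double bond at C-1 rather than C-8.
With this numbering: the double bond between C-1 and C-2; a methyl group at C-3.
Assembling the pieces gives 3-methylnon-1-ene.

3-methylnon-1-ene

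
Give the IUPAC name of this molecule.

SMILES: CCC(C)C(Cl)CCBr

1-bromo-3-chloro-4-methylhexane

The parent chain contains 6 carbons (hexane).
The numbering direction is chosen so that the substituent locant set {1,3,4} is lower than {3,4,6} at the first point of difference.
That gives a bromo group at C-1; a chloro group at C-3; a methyl group at C-4.
Substituent prefixes are cited in alphabetical order (multiplying prefixes like di-/tri- are ignored for ordering).
Assembling the pieces gives 1-bromo-3-chloro-4-methylhexane.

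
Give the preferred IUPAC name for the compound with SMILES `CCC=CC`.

Counting along the main chain through the multiple bond gives 5 carbons: the parent is pentane.
A C=C double bond in the chain gives the infix -ene-.
Choose the numbering such that numbering from this end puts the double bond at C-2 rather than C-3.
This places the double bond between C-2 and C-3.
Putting it together: pent-2-ene.

pent-2-ene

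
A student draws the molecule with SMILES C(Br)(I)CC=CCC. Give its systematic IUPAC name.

1-bromo-1-iodohex-3-ene

Counting along the main chain through the multiple bond gives 6 carbons: the parent is hexane.
The chain contains a C=C double bond, so the unsaturation ending is -ene.
Number the chain so that the substituent locant set {1,1} is lower than {6,6} at the first point of difference.
This places the double bond between C-3 and C-4; a bromo group at C-1; an iodo group at C-1.
Substituent prefixes are cited in alphabetical order (multiplying prefixes like di-/tri- are ignored for ordering).
Assembling the pieces gives 1-bromo-1-iodohex-3-ene.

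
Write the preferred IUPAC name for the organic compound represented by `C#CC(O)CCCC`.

hept-1-yn-3-ol

Counting along the main chain through the –OH group and the multiple bond gives 7 carbons: the parent is heptane.
The highest-priority functional group is an alcohol (–OH), so the name ends in -ol.
The chain contains a C≡C triple bond, so the unsaturation ending is -yne.
Number the chain so that numbering from this end puts the hydroxyl group at C-3 rather than C-5.
That gives the hydroxyl at C-3; the triple bond between C-1 and C-2.
Putting it together: hept-1-yn-3-ol.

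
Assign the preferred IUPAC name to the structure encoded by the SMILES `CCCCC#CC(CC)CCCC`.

7-ethylundec-5-yne

The longest chain bearing the multiple bond is 11 carbons long (undecane).
The chain contains a C≡C triple bond, so the unsaturation ending is -yne.
Number the chain so that numbering from this end puts the triple bond at C-5 rather than C-6.
This places the triple bond between C-5 and C-6; an ethyl group at C-7.
The name is 7-ethylundec-5-yne.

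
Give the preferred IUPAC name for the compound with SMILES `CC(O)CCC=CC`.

hept-5-en-2-ol

The longest chain bearing the –OH group and the multiple bond is 7 carbons long (heptane).
An alcohol (–OH) is the principal characteristic group, giving the suffix -ol.
There is one C=C double bond, indicated by the ending -ene.
Choose the numbering such that numbering from this end puts the hydroxyl group at C-2 rather than C-6.
With this numbering: the hydroxyl at C-2; the double bond between C-5 and C-6.
Assembling the pieces gives hept-5-en-2-ol.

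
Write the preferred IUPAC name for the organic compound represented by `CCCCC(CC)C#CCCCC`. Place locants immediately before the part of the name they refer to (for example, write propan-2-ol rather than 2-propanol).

7-ethylundec-5-yne

The longest carbon chain that includes the multiple bond has 11 carbons, so the parent hydride is undecane.
There is one C≡C triple bond, indicated by the ending -yne.
The numbering direction is chosen so that numbering from this end puts the triple bond at C-5 rather than C-6.
That gives the triple bond between C-5 and C-6; an ethyl group at C-7.
Putting it together: 7-ethylundec-5-yne.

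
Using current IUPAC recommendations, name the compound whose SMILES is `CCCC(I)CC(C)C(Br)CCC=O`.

The longest carbon chain that includes the –CHO group has 10 carbons, so the parent hydride is decane.
The principal characteristic group is an aldehyde (terminal –CHO), named with the suffix -al.
Number the chain so that the aldehyde carbon is C-1 by definition.
That gives a bromo group at C-4; an iodo group at C-7; a methyl group at C-5.
The substituents are ordered alphabetically, ignoring any di-/tri- multipliers.
Putting it together: 4-bromo-7-iodo-5-methyldecanal.

4-bromo-7-iodo-5-methyldecanal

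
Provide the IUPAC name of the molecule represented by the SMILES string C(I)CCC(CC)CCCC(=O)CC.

The longest chain bearing the carbonyl is 10 carbons long (decane).
The highest-priority functional group is a ketone (C=O on an internal carbon), so the name ends in -one.
Choose the numbering such that numbering from this end puts the carbonyl group at C-3 rather than C-8.
This places the carbonyl at C-3; an ethyl group at C-7; an iodo group at C-10.
Substituent prefixes are cited in alphabetical order (multiplying prefixes like di-/tri- are ignored for ordering).
Putting it together: 7-ethyl-10-iododecan-3-one.

7-ethyl-10-iododecan-3-one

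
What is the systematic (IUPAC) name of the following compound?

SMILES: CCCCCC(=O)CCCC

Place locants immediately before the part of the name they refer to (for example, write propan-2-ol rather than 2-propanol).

The longest chain bearing the carbonyl is 10 carbons long (decane).
A ketone (C=O on an internal carbon) is the principal characteristic group, giving the suffix -one.
Number the chain so that numbering from this end puts the carbonyl group at C-5 rather than C-6.
With this numbering: the carbonyl at C-5.
Assembling the pieces gives decan-5-one.

decan-5-one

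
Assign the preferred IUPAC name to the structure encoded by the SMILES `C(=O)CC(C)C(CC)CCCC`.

4-ethyl-3-methyloctanal

Counting along the main chain through the –CHO group gives 8 carbons: the parent is octane.
An aldehyde (terminal –CHO) is the principal characteristic group, giving the suffix -al.
Number the chain so that the aldehyde carbon is C-1 by definition.
That gives an ethyl group at C-4; a methyl group at C-3.
Substituent prefixes are cited in alphabetical order (multiplying prefixes like di-/tri- are ignored for ordering).
The name is 4-ethyl-3-methyloctanal.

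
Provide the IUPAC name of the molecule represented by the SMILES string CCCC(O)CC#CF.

Counting along the main chain through the –OH group and the multiple bond gives 7 carbons: the parent is heptane.
An alcohol (–OH) is the principal characteristic group, giving the suffix -ol.
There is one C≡C triple bond, indicated by the ending -yne.
The numbering direction is chosen so that numbering from this end puts the triple bond at C-1 rather than C-6.
That gives the hydroxyl at C-4; the triple bond between C-1 and C-2; a fluoro group at C-1.
Assembling the pieces gives 1-fluorohept-1-yn-4-ol.

1-fluorohept-1-yn-4-ol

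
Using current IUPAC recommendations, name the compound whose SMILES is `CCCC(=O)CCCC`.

The longest carbon chain that includes the carbonyl has 8 carbons, so the parent hydride is octane.
The highest-priority functional group is a ketone (C=O on an internal carbon), so the name ends in -one.
Choose the numbering such that numbering from this end puts the carbonyl group at C-4 rather than C-5.
With this numbering: the carbonyl at C-4.
Assembling the pieces gives octan-4-one.

octan-4-one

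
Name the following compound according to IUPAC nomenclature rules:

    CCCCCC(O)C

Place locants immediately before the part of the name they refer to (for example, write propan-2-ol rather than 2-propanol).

heptan-2-ol

The longest carbon chain that includes the –OH group has 7 carbons, so the parent hydride is heptane.
The highest-priority functional group is an alcohol (–OH), so the name ends in -ol.
Number the chain so that numbering from this end puts the hydroxyl group at C-2 rather than C-6.
That gives the hydroxyl at C-2.
Putting it together: heptan-2-ol.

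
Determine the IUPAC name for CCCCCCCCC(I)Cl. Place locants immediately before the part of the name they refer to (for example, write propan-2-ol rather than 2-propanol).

The longest carbon chain is 9 atoms: the parent is nonane.
Number the chain so that the substituent locant set {1,1} is lower than {9,9} at the first point of difference.
This places a chloro group at C-1; an iodo group at C-1.
Substituent prefixes are cited in alphabetical order (multiplying prefixes like di-/tri- are ignored for ordering).
Assembling the pieces gives 1-chloro-1-iodononane.

1-chloro-1-iodononane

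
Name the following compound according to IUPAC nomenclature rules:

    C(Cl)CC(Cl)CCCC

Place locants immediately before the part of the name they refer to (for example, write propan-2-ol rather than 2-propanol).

The parent chain contains 7 carbons (heptane).
The numbering direction is chosen so that the substituent locant set {1,3} is lower than {5,7} at the first point of difference.
This places chloro groups at C-1 and C-3.
Putting it together: 1,3-dichloroheptane.

1,3-dichloroheptane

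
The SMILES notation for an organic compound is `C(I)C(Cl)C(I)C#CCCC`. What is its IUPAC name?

2-chloro-1,3-diiodooct-4-yne

Counting along the main chain through the multiple bond gives 8 carbons: the parent is octane.
There is one C≡C triple bond, indicated by the ending -yne.
The numbering direction is chosen so that the substituent locant set {1,2,3} is lower than {6,7,8} at the first point of difference.
With this numbering: the triple bond between C-4 and C-5; a chloro group at C-2; iodo groups at C-1 and C-3.
The substituents are ordered alphabetically, ignoring any di-/tri- multipliers.
Putting it together: 2-chloro-1,3-diiodooct-4-yne.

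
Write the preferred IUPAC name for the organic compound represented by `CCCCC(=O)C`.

Counting along the main chain through the carbonyl gives 6 carbons: the parent is hexane.
A ketone (C=O on an internal carbon) is the principal characteristic group, giving the suffix -one.
The numbering direction is chosen so that numbering from this end puts the carbonyl group at C-2 rather than C-5.
With this numbering: the carbonyl at C-2.
The name is hexan-2-one.

hexan-2-one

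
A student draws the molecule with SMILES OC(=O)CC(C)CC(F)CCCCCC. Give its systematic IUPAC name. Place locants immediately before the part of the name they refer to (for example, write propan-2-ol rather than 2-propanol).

The longest chain bearing the –COOH group is 11 carbons long (undecane).
The principal characteristic group is a carboxylic acid (terminal –COOH), named with the suffix -oic acid.
Choose the numbering such that the carboxylic acid carbon is C-1 by definition.
This places a fluoro group at C-5; a methyl group at C-3.
Prefixes are listed alphabetically: fluoro, methyl.
Putting it together: 5-fluoro-3-methylundecanoic acid.

5-fluoro-3-methylundecanoic acid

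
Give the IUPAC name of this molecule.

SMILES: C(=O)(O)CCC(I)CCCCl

The longest chain bearing the –COOH group is 7 carbons long (heptane).
The highest-priority functional group is a carboxylic acid (terminal –COOH), so the name ends in -oic acid.
Choose the numbering such that the carboxylic acid carbon is C-1 by definition.
With this numbering: a chloro group at C-7; an iodo group at C-4.
Prefixes are listed alphabetically: chloro, iodo.
Putting it together: 7-chloro-4-iodoheptanoic acid.

7-chloro-4-iodoheptanoic acid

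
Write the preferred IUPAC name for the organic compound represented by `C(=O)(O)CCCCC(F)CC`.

Counting along the main chain through the –COOH group gives 8 carbons: the parent is octane.
The highest-priority functional group is a carboxylic acid (terminal –COOH), so the name ends in -oic acid.
The numbering direction is chosen so that the carboxylic acid carbon is C-1 by definition.
With this numbering: a fluoro group at C-6.
The name is 6-fluorooctanoic acid.

6-fluorooctanoic acid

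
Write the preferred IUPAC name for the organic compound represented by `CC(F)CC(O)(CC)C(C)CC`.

4-ethyl-2-fluoro-5-methylheptan-4-ol

The longest carbon chain that includes the –OH group has 7 carbons, so the parent hydride is heptane.
The highest-priority functional group is an alcohol (–OH), so the name ends in -ol.
Number the chain so that the substituent locant set {2,4,5} is lower than {3,4,6} at the first point of difference.
This places the hydroxyl at C-4; an ethyl group at C-4; a fluoro group at C-2; a methyl group at C-5.
Prefixes are listed alphabetically: ethyl, fluoro, methyl.
The name is 4-ethyl-2-fluoro-5-methylheptan-4-ol.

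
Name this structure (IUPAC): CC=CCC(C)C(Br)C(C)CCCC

The longest carbon chain that includes the multiple bond has 11 carbons, so the parent hydride is undecane.
The chain contains a C=C double bond, so the unsaturation ending is -ene.
Choose the numbering such that numbering from this end puts the double bond at C-2 rather than C-9.
That gives the double bond between C-2 and C-3; a bromo group at C-6; methyl groups at C-5 and C-7.
Prefixes are listed alphabetically: bromo, methyl.
Putting it together: 6-bromo-5,7-dimethylundec-2-ene.

6-bromo-5,7-dimethylundec-2-ene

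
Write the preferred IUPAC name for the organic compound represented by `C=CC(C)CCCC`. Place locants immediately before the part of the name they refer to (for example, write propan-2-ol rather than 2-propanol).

The longest chain bearing the multiple bond is 7 carbons long (heptane).
The chain contains a C=C double bond, so the unsaturation ending is -ene.
The numbering direction is chosen so that numbering from this end puts the double bond at C-1 rather than C-6.
That gives the double bond between C-1 and C-2; a methyl group at C-3.
Putting it together: 3-methylhept-1-ene.

3-methylhept-1-ene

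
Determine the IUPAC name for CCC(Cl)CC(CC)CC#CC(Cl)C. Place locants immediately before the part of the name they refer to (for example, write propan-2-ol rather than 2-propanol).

The longest chain bearing the multiple bond is 10 carbons long (decane).
There is one C≡C triple bond, indicated by the ending -yne.
Number the chain so that numbering from this end puts the triple bond at C-3 rather than C-7.
With this numbering: the triple bond between C-3 and C-4; chloro groups at C-2 and C-8; an ethyl group at C-6.
Substituent prefixes are cited in alphabetical order (multiplying prefixes like di-/tri- are ignored for ordering).
Putting it together: 2,8-dichloro-6-ethyldec-3-yne.

2,8-dichloro-6-ethyldec-3-yne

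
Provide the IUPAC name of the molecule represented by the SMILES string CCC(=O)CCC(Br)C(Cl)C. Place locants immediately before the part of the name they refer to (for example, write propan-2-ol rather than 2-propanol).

The longest carbon chain that includes the carbonyl has 8 carbons, so the parent hydride is octane.
A ketone (C=O on an internal carbon) is the principal characteristic group, giving the suffix -one.
The numbering direction is chosen so that numbering from this end puts the carbonyl group at C-3 rather than C-6.
With this numbering: the carbonyl at C-3; a bromo group at C-6; a chloro group at C-7.
Substituent prefixes are cited in alphabetical order (multiplying prefixes like di-/tri- are ignored for ordering).
Putting it together: 6-bromo-7-chlorooctan-3-one.

6-bromo-7-chlorooctan-3-one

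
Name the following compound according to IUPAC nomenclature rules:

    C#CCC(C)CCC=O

Counting along the main chain through the –CHO group and the multiple bond gives 7 carbons: the parent is heptane.
The highest-priority functional group is an aldehyde (terminal –CHO), so the name ends in -al.
There is one C≡C triple bond, indicated by the ending -yne.
Choose the numbering such that the aldehyde carbon is C-1 by definition.
With this numbering: the triple bond between C-6 and C-7; a methyl group at C-4.
The name is 4-methylhept-6-ynal.

4-methylhept-6-ynal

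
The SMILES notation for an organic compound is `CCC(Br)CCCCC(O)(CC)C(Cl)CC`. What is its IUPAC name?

9-bromo-3-chloro-4-ethylundecan-4-ol

The longest carbon chain that includes the –OH group has 11 carbons, so the parent hydride is undecane.
The principal characteristic group is an alcohol (–OH), named with the suffix -ol.
The numbering direction is chosen so that numbering from this end puts the hydroxyl group at C-4 rather than C-8.
That gives the hydroxyl at C-4; a bromo group at C-9; a chloro group at C-3; an ethyl group at C-4.
Prefixes are listed alphabetically: bromo, chloro, ethyl.
The name is 9-bromo-3-chloro-4-ethylundecan-4-ol.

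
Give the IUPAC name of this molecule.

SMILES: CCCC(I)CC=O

Counting along the main chain through the –CHO group gives 6 carbons: the parent is hexane.
An aldehyde (terminal –CHO) is the principal characteristic group, giving the suffix -al.
The numbering direction is chosen so that the aldehyde carbon is C-1 by definition.
That gives an iodo group at C-3.
Putting it together: 3-iodohexanal.

3-iodohexanal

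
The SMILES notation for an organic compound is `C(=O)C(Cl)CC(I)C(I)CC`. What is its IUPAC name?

2-chloro-4,5-diiodoheptanal

The longest carbon chain that includes the –CHO group has 7 carbons, so the parent hydride is heptane.
The highest-priority functional group is an aldehyde (terminal –CHO), so the name ends in -al.
Number the chain so that the aldehyde carbon is C-1 by definition.
With this numbering: a chloro group at C-2; iodo groups at C-4 and C-5.
Substituent prefixes are cited in alphabetical order (multiplying prefixes like di-/tri- are ignored for ordering).
The name is 2-chloro-4,5-diiodoheptanal.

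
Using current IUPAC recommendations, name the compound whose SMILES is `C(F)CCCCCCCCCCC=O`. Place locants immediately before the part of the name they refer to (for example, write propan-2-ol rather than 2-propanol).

The longest carbon chain that includes the –CHO group has 12 carbons, so the parent hydride is dodecane.
An aldehyde (terminal –CHO) is the principal characteristic group, giving the suffix -al.
The numbering direction is chosen so that the aldehyde carbon is C-1 by definition.
This places a fluoro group at C-12.
Assembling the pieces gives 12-fluorododecanal.

12-fluorododecanal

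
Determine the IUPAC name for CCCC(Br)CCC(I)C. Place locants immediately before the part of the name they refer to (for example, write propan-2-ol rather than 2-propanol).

5-bromo-2-iodooctane

The longest carbon chain is 8 atoms: the parent is octane.
The numbering direction is chosen so that the substituent locant set {2,5} is lower than {4,7} at the first point of difference.
With this numbering: a bromo group at C-5; an iodo group at C-2.
Prefixes are listed alphabetically: bromo, iodo.
The name is 5-bromo-2-iodooctane.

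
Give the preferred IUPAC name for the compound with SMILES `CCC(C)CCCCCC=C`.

8-methyldec-1-ene

Counting along the main chain through the multiple bond gives 10 carbons: the parent is decane.
There is one C=C double bond, indicated by the ending -ene.
The numbering direction is chosen so that numbering from this end puts the double bond at C-1 rather than C-9.
That gives the double bond between C-1 and C-2; a methyl group at C-8.
The name is 8-methyldec-1-ene.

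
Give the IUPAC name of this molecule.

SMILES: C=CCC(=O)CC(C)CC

The longest chain bearing the carbonyl and the multiple bond is 8 carbons long (octane).
The highest-priority functional group is a ketone (C=O on an internal carbon), so the name ends in -one.
A C=C double bond in the chain gives the infix -ene-.
Choose the numbering such that numbering from this end puts the carbonyl group at C-4 rather than C-5.
That gives the carbonyl at C-4; the double bond between C-1 and C-2; a methyl group at C-6.
Assembling the pieces gives 6-methyloct-1-en-4-one.

6-methyloct-1-en-4-one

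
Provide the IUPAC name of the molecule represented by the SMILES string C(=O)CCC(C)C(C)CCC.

The longest chain bearing the –CHO group is 8 carbons long (octane).
An aldehyde (terminal –CHO) is the principal characteristic group, giving the suffix -al.
The numbering direction is chosen so that the aldehyde carbon is C-1 by definition.
This places methyl groups at C-4 and C-5.
The name is 4,5-dimethyloctanal.

4,5-dimethyloctanal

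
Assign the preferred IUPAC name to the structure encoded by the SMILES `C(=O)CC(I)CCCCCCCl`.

9-chloro-3-iodononanal

Counting along the main chain through the –CHO group gives 9 carbons: the parent is nonane.
The highest-priority functional group is an aldehyde (terminal –CHO), so the name ends in -al.
The numbering direction is chosen so that the aldehyde carbon is C-1 by definition.
With this numbering: a chloro group at C-9; an iodo group at C-3.
Substituent prefixes are cited in alphabetical order (multiplying prefixes like di-/tri- are ignored for ordering).
The name is 9-chloro-3-iodononanal.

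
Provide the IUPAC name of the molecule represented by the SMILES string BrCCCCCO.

The longest carbon chain that includes the –OH group has 5 carbons, so the parent hydride is pentane.
The principal characteristic group is an alcohol (–OH), named with the suffix -ol.
Choose the numbering such that numbering from this end puts the hydroxyl group at C-1 rather than C-5.
That gives the hydroxyl at C-1; a bromo group at C-5.
The name is 5-bromopentan-1-ol.

5-bromopentan-1-ol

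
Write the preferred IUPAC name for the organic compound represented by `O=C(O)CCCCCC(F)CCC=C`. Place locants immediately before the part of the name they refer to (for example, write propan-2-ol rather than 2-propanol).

7-fluoroundec-10-enoic acid

The longest carbon chain that includes the –COOH group and the multiple bond has 11 carbons, so the parent hydride is undecane.
The highest-priority functional group is a carboxylic acid (terminal –COOH), so the name ends in -oic acid.
The chain contains a C=C double bond, so the unsaturation ending is -ene.
The numbering direction is chosen so that the carboxylic acid carbon is C-1 by definition.
This places the double bond between C-10 and C-11; a fluoro group at C-7.
Putting it together: 7-fluoroundec-10-enoic acid.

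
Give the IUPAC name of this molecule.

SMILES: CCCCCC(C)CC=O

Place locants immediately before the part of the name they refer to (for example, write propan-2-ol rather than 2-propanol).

The longest carbon chain that includes the –CHO group has 8 carbons, so the parent hydride is octane.
An aldehyde (terminal –CHO) is the principal characteristic group, giving the suffix -al.
Number the chain so that the aldehyde carbon is C-1 by definition.
With this numbering: a methyl group at C-3.
The name is 3-methyloctanal.

3-methyloctanal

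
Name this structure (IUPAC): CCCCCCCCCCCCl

1-chloroundecane

The longest continuous carbon chain has 11 atoms, so the parent hydride is undecane.
Choose the numbering such that the substituent locant set {1} is lower than {11} at the first point of difference.
This places a chloro group at C-1.
Putting it together: 1-chloroundecane.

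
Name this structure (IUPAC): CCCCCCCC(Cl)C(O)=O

Counting along the main chain through the –COOH group gives 9 carbons: the parent is nonane.
A carboxylic acid (terminal –COOH) is the principal characteristic group, giving the suffix -oic acid.
The numbering direction is chosen so that the carboxylic acid carbon is C-1 by definition.
That gives a chloro group at C-2.
Assembling the pieces gives 2-chlorononanoic acid.

2-chlorononanoic acid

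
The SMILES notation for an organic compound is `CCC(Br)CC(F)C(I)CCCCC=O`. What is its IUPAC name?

Counting along the main chain through the –CHO group gives 11 carbons: the parent is undecane.
The highest-priority functional group is an aldehyde (terminal –CHO), so the name ends in -al.
The numbering direction is chosen so that the aldehyde carbon is C-1 by definition.
This places a bromo group at C-9; a fluoro group at C-7; an iodo group at C-6.
Substituent prefixes are cited in alphabetical order (multiplying prefixes like di-/tri- are ignored for ordering).
The name is 9-bromo-7-fluoro-6-iodoundecanal.

9-bromo-7-fluoro-6-iodoundecanal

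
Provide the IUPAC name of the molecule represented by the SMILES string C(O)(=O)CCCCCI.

6-iodohexanoic acid

Counting along the main chain through the –COOH group gives 6 carbons: the parent is hexane.
A carboxylic acid (terminal –COOH) is the principal characteristic group, giving the suffix -oic acid.
Number the chain so that the carboxylic acid carbon is C-1 by definition.
With this numbering: an iodo group at C-6.
The name is 6-iodohexanoic acid.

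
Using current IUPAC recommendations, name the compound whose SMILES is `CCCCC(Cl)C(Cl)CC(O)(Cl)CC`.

The longest chain bearing the –OH group is 10 carbons long (decane).
The principal characteristic group is an alcohol (–OH), named with the suffix -ol.
Choose the numbering such that numbering from this end puts the hydroxyl group at C-3 rather than C-8.
With this numbering: the hydroxyl at C-3; chloro groups at C-3 and C-5 and C-6.
Putting it together: 3,5,6-trichlorodecan-3-ol.

3,5,6-trichlorodecan-3-ol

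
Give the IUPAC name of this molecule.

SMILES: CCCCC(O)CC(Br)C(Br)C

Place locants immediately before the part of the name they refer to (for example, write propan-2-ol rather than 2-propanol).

2,3-dibromononan-5-ol

The longest chain bearing the –OH group is 9 carbons long (nonane).
The principal characteristic group is an alcohol (–OH), named with the suffix -ol.
Number the chain so that the substituent locant set {2,3} is lower than {7,8} at the first point of difference.
With this numbering: the hydroxyl at C-5; bromo groups at C-2 and C-3.
Assembling the pieces gives 2,3-dibromononan-5-ol.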